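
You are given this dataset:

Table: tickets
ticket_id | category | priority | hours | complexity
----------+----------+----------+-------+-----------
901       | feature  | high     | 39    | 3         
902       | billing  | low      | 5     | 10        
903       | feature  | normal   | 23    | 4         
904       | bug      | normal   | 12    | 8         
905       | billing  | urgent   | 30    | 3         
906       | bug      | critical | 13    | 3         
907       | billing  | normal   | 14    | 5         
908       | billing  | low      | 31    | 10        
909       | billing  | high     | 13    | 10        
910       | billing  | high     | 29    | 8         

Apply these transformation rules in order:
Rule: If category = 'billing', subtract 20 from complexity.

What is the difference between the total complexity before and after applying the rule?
120

Step 1: Original sum of complexity = 64
Step 2: 6 records have category = 'billing'
Step 3: Each affected record changes by -20
Step 4: Total change = 6 × -20 = -120
Step 5: New sum = 64 + -120 = -56
Step 6: Difference = |-56 - 64| = 120
        (Sum decreased by 120)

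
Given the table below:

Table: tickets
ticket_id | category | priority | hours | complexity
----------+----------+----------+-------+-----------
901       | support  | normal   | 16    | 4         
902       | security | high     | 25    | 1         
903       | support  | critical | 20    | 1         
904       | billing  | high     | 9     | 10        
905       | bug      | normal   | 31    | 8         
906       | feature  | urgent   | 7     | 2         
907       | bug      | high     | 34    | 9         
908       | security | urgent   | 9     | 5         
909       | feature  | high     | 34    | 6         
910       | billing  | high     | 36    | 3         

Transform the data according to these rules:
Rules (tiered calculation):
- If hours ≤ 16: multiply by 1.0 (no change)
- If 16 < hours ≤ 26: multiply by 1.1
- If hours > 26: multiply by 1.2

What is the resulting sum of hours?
252.5

Step 1: Tier 1 (hours ≤ 16): 4 records, sum = 41 × 1.0 = 41.0
Step 2: Tier 2 (16 < hours ≤ 26): 2 records, sum = 45 × 1.1 = 49.5
Step 3: Tier 3 (hours > 26): 4 records, sum = 135 × 1.2 = 162.0
Step 4: Final sum = 41.0 + 49.5 + 162.0 = 252.5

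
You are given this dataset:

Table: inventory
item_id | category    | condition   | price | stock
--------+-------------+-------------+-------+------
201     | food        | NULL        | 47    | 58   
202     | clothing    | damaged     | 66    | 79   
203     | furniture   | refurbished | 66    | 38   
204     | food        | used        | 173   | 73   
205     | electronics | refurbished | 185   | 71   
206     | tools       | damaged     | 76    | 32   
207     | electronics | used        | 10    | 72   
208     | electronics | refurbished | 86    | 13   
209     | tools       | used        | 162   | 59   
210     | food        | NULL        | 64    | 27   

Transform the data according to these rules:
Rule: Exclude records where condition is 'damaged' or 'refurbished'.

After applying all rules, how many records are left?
5

Step 1: Count records to exclude
  - 2 (damaged) + 3 (refurbished) = 5 records
Step 2: Total records: 10
Step 3: Remaining = 10 - 5 = 5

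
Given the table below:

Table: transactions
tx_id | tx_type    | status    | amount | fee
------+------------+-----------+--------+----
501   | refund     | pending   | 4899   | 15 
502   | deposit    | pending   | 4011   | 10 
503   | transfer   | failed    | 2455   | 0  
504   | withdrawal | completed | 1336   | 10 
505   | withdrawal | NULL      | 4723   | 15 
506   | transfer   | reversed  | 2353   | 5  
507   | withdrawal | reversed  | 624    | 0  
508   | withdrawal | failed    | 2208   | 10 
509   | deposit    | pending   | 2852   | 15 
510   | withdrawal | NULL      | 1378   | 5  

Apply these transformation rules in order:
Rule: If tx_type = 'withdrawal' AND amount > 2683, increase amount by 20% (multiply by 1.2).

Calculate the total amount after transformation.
27783.6

Step 1: Find records where tx_type = 'withdrawal' AND amount > 2683
Step 2: 1 records match, summing to 4723
Step 3: After multiplier: 4723 × 1.2 = 5667.6
Step 4: Unaffected records sum: 22116
Step 5: Final sum = 5667.6 + 22116 = 27783.6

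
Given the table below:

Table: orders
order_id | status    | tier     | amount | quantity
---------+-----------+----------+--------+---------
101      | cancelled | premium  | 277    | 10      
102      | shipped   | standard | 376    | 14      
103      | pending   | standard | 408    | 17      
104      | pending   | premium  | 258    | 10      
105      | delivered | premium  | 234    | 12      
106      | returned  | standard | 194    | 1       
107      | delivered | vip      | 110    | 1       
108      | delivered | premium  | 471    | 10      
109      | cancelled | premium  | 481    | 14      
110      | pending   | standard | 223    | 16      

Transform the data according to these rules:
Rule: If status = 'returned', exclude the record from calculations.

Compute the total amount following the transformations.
2838

Step 1: Identify records where status = 'returned'
Step 2: The excluded records sum to 194
Step 3: Original total amount = 3032
Step 4: Remaining total = 3032 - 194 = 2838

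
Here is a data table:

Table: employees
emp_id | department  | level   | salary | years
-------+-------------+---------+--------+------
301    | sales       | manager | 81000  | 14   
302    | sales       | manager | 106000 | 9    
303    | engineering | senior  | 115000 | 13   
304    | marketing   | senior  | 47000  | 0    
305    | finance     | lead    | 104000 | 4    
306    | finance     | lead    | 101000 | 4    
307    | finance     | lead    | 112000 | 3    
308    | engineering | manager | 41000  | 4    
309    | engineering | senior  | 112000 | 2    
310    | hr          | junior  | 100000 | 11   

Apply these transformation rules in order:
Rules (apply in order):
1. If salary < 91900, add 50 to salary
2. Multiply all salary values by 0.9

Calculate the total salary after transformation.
827235.0

Step 1: Apply Rule 1 - Add 50 to records with salary < 91900
  - 3 records affected: 169000 + (3 × 50) = 169150
  - Unaffected records: 750000
  - Sum after Rule 1: 919150
Step 2: Apply Rule 2 - Multiply all by 0.9
  - 919150 × 0.9 = 827235.0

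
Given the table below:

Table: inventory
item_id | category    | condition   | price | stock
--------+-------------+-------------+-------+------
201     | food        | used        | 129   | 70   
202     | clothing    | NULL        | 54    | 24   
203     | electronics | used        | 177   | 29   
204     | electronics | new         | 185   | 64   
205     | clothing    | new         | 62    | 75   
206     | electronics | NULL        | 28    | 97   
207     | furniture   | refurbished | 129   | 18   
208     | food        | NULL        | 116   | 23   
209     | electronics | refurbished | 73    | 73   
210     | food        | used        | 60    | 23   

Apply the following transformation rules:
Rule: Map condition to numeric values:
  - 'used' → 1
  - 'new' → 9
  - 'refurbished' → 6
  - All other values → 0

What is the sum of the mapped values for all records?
33

Step 1: Apply mapping to each record
Step 2: Count by status:
  'used': 3 records × 1 = 3
  'new': 2 records × 9 = 18
  'refurbished': 2 records × 6 = 12
Step 3: Sum all mapped values = 33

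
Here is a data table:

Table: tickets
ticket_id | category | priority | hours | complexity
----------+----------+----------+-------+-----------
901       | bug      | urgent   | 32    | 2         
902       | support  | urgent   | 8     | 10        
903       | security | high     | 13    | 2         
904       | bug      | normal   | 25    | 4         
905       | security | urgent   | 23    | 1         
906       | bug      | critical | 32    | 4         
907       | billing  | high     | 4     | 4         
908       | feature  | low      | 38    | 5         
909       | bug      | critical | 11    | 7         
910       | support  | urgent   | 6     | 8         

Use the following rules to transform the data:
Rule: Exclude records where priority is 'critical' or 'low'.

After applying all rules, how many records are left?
7

Step 1: Count records to exclude
  - 2 (critical) + 1 (low) = 3 records
Step 2: Total records: 10
Step 3: Remaining = 10 - 3 = 7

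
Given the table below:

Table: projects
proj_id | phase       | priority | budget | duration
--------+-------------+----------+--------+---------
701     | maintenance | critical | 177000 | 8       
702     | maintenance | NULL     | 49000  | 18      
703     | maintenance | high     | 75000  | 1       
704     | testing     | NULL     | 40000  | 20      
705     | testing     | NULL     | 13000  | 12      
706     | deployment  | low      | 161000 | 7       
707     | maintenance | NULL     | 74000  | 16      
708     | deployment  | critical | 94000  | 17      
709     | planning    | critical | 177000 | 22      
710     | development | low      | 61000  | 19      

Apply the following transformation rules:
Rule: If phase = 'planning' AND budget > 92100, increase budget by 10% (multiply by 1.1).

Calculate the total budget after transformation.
938700.0

Step 1: Find records where phase = 'planning' AND budget > 92100
Step 2: 1 records match, summing to 177000
Step 3: After multiplier: 177000 × 1.1 = 194700.0
Step 4: Unaffected records sum: 744000
Step 5: Final sum = 194700.0 + 744000 = 938700.0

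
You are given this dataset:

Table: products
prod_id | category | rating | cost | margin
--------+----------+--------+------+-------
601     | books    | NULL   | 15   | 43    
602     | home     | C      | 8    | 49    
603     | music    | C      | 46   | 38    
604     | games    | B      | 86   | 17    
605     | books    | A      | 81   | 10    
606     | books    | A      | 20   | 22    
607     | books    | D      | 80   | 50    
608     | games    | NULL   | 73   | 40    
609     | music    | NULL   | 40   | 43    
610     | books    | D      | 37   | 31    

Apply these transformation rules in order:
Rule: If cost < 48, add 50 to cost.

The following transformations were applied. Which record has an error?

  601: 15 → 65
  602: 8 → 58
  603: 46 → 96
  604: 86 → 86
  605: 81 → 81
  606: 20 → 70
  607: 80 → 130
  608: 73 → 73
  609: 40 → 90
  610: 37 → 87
Record 607 has an error. The correct transformed value should be 80, not 130.

Step 1: Check each record against the rule
Step 2: Record 607 has cost = 80
Step 3: Since 80 >= 48, the bonus should not have been applied
Step 4: Correct value = 80, but claimed value = 130
Conclusion: Record 607 has the error.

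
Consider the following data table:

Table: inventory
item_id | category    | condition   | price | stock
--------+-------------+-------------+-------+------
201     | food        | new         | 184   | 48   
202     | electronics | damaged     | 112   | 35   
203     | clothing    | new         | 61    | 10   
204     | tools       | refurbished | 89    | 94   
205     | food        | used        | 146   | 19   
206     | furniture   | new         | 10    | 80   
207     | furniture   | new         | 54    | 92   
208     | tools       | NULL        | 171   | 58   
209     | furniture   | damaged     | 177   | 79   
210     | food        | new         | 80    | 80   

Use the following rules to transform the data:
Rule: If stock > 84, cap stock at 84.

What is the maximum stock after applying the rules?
84

Step 1: Original maximum stock = 94
Step 2: Apply cap at 84
Step 3: 2 records had stock > 84 and were capped
Step 4: Maximum after transformation = 84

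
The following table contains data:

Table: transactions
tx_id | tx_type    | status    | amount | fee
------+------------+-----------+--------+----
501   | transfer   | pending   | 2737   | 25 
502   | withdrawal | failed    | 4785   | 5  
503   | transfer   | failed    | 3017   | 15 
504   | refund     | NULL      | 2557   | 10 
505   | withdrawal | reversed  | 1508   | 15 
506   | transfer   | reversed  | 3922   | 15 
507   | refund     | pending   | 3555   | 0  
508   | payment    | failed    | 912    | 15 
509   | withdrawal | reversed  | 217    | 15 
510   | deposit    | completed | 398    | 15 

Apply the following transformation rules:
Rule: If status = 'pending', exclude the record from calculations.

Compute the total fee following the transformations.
105

Step 1: Identify records where status = 'pending'
Step 2: The excluded records sum to 25
Step 3: Original total fee = 130
Step 4: Remaining total = 130 - 25 = 105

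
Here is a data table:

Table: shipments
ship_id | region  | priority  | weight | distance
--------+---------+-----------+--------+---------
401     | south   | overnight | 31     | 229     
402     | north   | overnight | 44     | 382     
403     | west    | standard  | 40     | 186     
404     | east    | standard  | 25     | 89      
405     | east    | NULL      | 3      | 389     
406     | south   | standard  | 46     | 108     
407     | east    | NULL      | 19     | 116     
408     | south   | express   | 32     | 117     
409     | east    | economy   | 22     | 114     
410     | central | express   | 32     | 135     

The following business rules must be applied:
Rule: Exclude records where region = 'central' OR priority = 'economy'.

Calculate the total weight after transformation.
240

Step 1: Find records where region = 'central' OR priority = 'economy'
Step 2: 2 records match, summing to 54
Step 3: Original sum: 294
Step 4: Remaining sum = 294 - 54 = 240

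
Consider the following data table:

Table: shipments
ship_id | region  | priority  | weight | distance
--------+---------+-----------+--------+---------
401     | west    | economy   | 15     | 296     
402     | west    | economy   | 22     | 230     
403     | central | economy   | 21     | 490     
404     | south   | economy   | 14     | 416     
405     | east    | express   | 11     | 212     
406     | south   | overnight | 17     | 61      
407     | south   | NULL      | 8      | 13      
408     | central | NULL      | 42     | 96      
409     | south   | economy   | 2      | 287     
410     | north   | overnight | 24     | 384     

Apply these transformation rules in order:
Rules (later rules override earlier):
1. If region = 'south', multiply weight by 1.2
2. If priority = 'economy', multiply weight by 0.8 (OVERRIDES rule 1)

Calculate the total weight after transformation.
166.2

Step 1: Rule 2 takes priority for records with priority = 'economy'
  - 5 records: 74 × 0.8 = 59.2
Step 2: Rule 1 applies to remaining records with region = 'south'
  - 2 records: 25 × 1.2 = 30.0
Step 3: Other records unchanged: 77
Step 4: Final sum = 59.2 + 30.0 + 77 = 166.2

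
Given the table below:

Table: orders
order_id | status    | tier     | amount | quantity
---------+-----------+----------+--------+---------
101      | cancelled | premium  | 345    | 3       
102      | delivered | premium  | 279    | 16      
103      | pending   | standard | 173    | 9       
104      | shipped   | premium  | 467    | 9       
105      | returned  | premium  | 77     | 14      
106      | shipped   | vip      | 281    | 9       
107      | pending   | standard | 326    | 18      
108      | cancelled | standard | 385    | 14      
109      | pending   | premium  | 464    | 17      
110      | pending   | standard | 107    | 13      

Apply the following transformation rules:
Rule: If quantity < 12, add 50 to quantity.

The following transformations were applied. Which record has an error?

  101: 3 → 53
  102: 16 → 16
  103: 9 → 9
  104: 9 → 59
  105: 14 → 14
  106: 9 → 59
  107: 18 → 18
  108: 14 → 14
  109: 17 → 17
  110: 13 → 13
Record 103 has an error. The correct transformed value should be 59, not 9.

Step 1: Check each record against the rule
Step 2: Record 103 has quantity = 9
Step 3: Since 9 < 12, the bonus should have been applied
Step 4: Correct value = 59, but claimed value = 9
Conclusion: Record 103 has the error.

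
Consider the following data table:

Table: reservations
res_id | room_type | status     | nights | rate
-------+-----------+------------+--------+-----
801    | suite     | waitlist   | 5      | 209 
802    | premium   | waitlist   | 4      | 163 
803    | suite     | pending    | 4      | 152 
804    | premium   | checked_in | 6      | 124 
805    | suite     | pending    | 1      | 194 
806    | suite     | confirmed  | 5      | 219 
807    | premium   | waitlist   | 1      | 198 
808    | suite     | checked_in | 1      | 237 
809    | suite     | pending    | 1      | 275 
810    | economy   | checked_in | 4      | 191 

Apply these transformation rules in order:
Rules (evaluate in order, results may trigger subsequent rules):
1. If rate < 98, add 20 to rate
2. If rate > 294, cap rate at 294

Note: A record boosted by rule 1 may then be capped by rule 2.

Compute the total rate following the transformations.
1962

Step 1: Apply rule 1 to records with rate < 98
  - 0 records get bonus of 20
  - Of these, 0 records then exceed 294 and get capped
Step 2: Apply rule 2 to records with rate > 294
  - 0 records (original) are capped
Step 3: Calculate final sum = 1962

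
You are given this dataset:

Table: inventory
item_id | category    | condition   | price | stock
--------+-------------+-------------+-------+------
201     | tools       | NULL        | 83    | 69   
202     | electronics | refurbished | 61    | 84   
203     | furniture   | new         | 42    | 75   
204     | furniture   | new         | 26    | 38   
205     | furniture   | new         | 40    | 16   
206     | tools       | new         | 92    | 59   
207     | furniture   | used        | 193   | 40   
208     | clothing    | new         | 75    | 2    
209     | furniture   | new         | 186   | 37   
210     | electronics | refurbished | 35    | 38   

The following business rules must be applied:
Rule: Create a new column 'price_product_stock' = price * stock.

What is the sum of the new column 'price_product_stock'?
37139

Step 1: For each record, compute price * stock
Example calculations:
  83 * 69 = 5727
  61 * 84 = 5124
  42 * 75 = 3150
  ...
Step 2: Sum all derived values
Step 3: Total = 37139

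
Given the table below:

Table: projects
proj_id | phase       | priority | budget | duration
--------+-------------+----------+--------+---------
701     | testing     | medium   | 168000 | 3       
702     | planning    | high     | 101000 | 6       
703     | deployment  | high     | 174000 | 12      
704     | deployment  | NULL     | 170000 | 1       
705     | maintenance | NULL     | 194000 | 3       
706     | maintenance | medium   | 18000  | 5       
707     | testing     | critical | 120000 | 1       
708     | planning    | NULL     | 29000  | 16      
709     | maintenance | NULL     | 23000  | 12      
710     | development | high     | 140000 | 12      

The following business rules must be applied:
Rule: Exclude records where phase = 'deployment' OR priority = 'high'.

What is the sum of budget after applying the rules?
552000

Step 1: Find records where phase = 'deployment' OR priority = 'high'
Step 2: 4 records match, summing to 585000
Step 3: Original sum: 1137000
Step 4: Remaining sum = 1137000 - 585000 = 552000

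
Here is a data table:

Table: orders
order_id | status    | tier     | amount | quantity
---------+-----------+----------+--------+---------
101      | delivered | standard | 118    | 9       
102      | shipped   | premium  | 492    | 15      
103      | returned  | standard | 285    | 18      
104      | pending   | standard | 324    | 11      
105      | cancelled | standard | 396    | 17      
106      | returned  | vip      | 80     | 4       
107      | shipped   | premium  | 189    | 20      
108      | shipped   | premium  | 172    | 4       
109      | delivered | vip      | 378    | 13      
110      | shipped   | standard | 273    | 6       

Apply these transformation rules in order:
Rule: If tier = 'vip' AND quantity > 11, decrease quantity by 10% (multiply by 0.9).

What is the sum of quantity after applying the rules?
115.7

Step 1: Find records where tier = 'vip' AND quantity > 11
Step 2: 1 records match, summing to 13
Step 3: After multiplier: 13 × 0.9 = 11.7
Step 4: Unaffected records sum: 104
Step 5: Final sum = 11.7 + 104 = 115.7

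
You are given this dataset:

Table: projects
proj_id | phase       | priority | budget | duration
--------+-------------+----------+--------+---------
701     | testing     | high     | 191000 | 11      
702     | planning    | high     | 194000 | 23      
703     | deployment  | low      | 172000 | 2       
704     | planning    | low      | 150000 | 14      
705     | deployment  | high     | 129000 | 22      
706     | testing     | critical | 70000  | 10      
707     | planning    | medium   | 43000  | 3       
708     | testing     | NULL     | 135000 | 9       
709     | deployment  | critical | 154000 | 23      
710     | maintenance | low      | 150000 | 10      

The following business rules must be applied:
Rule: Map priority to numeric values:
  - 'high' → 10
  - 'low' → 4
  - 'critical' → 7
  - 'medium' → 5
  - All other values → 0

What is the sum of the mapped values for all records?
61

Step 1: Apply mapping to each record
Step 2: Count by status:
  'high': 3 records × 10 = 30
  'low': 3 records × 4 = 12
  'critical': 2 records × 7 = 14
  'medium': 1 records × 5 = 5
Step 3: Sum all mapped values = 61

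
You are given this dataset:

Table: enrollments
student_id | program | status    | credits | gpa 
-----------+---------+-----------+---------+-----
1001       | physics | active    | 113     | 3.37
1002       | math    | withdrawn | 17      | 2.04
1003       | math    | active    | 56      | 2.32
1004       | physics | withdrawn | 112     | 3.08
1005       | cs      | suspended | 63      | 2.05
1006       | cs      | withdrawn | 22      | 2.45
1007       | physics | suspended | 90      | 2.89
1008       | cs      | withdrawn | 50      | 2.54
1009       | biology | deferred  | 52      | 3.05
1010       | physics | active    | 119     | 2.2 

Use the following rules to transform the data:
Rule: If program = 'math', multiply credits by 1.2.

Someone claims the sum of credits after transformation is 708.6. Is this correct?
Yes, the result is correct.

Step 1: Calculate the correct sum after transformation
Step 2: Apply multiplier 1.2 to records where program = 'math'
Step 3: Correct result = 708.6
Step 4: Claimed result = 708.6
Step 5: 708.6 = 708.6 ✓
Conclusion: The claimed result is correct.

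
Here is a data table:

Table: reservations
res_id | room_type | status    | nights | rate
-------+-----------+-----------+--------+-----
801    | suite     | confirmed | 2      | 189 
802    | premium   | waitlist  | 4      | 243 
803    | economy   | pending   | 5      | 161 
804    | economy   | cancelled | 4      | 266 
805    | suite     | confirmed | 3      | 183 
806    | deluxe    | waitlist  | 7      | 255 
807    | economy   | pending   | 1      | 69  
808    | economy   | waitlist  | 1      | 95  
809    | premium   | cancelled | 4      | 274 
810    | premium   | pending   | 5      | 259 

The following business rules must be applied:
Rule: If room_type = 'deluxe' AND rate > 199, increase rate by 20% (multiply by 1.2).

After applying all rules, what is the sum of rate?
2045.0

Step 1: Find records where room_type = 'deluxe' AND rate > 199
Step 2: 1 records match, summing to 255
Step 3: After multiplier: 255 × 1.2 = 306.0
Step 4: Unaffected records sum: 1739
Step 5: Final sum = 306.0 + 1739 = 2045.0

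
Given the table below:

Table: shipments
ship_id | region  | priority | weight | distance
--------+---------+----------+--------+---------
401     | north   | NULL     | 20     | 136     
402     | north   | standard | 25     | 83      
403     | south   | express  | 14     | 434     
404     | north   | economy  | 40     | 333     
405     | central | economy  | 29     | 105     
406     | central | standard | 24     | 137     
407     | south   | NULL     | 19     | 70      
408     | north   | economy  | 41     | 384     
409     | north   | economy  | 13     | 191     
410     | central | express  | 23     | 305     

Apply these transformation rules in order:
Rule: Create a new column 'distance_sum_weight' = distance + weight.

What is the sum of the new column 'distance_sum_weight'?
2426

Step 1: For each record, compute distance + weight
Example calculations:
  136 + 20 = 156
  83 + 25 = 108
  434 + 14 = 448
  ...
Step 2: Sum all derived values
Step 3: Total = 2426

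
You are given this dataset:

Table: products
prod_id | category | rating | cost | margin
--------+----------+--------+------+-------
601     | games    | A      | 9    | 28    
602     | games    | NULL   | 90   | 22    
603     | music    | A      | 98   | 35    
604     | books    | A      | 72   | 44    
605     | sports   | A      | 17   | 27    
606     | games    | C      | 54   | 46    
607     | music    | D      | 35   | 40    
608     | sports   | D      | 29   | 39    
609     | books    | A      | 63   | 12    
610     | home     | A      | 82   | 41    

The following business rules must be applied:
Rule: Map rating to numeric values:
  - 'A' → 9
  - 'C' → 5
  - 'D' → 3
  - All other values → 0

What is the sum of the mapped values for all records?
65

Step 1: Apply mapping to each record
Step 2: Count by status:
  'A': 6 records × 9 = 54
  'C': 1 records × 5 = 5
  'D': 2 records × 3 = 6
Step 3: Sum all mapped values = 65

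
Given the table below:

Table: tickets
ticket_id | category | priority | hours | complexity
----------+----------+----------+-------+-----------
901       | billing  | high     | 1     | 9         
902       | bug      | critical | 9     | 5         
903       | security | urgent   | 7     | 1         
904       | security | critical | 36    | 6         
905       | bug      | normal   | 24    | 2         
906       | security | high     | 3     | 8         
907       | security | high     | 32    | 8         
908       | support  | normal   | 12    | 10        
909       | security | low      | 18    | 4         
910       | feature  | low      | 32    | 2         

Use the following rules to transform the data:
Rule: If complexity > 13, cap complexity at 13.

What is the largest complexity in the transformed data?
10

Step 1: Original maximum complexity = 10
Step 2: Check cap of 13 against maximum
Step 3: No records exceed the cap (max 10 <= cap 13), so no capping applies
Step 4: Maximum after transformation = 10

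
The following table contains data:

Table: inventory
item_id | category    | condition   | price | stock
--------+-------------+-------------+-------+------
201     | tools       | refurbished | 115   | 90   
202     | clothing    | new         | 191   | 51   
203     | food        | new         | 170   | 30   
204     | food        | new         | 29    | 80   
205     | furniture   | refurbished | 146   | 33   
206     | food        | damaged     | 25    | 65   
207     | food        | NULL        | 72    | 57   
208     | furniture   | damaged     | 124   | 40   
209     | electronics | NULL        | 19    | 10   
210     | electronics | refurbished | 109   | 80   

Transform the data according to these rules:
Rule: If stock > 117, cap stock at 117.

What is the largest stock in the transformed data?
90

Step 1: Original maximum stock = 90
Step 2: Check cap of 117 against maximum
Step 3: No records exceed the cap (max 90 <= cap 117), so no capping applies
Step 4: Maximum after transformation = 90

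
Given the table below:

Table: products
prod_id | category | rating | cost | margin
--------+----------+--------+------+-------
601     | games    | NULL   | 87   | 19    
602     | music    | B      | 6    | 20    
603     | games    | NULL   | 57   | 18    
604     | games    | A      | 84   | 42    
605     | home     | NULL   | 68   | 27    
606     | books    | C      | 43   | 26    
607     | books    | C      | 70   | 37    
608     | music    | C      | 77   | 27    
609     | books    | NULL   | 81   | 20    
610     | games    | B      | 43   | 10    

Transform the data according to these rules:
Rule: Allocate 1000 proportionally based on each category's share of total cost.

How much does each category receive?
books: 314.94, games: 439.94, home: 110.39, music: 134.74

Step 1: Calculate total cost = 616
Step 2: Calculate each category's proportion:
  books: 194/616 = 31.49% → 314.94
  games: 271/616 = 43.99% → 439.94
  home: 68/616 = 11.04% → 110.39
  music: 83/616 = 13.47% → 134.74
Step 3: Verify: sum of allocations ≈ 1000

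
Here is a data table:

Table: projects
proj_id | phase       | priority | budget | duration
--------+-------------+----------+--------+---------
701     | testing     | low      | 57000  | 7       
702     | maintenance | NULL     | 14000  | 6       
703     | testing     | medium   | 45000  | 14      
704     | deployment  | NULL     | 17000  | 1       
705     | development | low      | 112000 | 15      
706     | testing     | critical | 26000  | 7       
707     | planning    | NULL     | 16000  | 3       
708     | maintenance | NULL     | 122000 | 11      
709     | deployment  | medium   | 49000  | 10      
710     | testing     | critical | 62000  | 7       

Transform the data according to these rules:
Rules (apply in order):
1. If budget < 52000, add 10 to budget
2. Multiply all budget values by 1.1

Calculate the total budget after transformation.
572066.0

Step 1: Apply Rule 1 - Add 10 to records with budget < 52000
  - 6 records affected: 167000 + (6 × 10) = 167060
  - Unaffected records: 353000
  - Sum after Rule 1: 520060
Step 2: Apply Rule 2 - Multiply all by 1.1
  - 520060 × 1.1 = 572066.0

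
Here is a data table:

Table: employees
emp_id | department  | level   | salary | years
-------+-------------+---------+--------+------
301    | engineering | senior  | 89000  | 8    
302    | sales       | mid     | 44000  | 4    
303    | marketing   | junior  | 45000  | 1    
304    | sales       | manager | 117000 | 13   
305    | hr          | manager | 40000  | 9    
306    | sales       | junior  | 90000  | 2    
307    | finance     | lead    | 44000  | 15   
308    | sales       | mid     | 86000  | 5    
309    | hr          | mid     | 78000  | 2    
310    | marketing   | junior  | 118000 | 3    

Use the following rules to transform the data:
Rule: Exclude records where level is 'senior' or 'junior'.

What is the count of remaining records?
6

Step 1: Count records to exclude
  - 1 (senior) + 3 (junior) = 4 records
Step 2: Total records: 10
Step 3: Remaining = 10 - 4 = 6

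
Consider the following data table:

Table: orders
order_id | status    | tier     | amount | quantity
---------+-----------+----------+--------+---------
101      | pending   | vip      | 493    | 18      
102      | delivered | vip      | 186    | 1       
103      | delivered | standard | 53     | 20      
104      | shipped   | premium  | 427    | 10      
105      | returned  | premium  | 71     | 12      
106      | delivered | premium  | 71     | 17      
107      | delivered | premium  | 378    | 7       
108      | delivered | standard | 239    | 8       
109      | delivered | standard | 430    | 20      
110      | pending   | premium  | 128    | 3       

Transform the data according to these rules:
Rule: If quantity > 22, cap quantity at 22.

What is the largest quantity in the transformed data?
20

Step 1: Original maximum quantity = 20
Step 2: Check cap of 22 against maximum
Step 3: No records exceed the cap (max 20 <= cap 22), so no capping applies
Step 4: Maximum after transformation = 20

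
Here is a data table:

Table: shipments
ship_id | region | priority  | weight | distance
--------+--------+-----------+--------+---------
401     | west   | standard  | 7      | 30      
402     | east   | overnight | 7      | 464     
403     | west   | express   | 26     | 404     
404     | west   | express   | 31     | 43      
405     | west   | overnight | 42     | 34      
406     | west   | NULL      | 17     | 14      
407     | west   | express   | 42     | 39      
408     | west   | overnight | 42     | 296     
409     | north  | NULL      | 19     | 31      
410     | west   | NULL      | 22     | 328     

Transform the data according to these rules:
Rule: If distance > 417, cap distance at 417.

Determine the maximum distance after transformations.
417

Step 1: Original maximum distance = 464
Step 2: Apply cap at 417
Step 3: 1 records had distance > 417 and were capped
Step 4: Maximum after transformation = 417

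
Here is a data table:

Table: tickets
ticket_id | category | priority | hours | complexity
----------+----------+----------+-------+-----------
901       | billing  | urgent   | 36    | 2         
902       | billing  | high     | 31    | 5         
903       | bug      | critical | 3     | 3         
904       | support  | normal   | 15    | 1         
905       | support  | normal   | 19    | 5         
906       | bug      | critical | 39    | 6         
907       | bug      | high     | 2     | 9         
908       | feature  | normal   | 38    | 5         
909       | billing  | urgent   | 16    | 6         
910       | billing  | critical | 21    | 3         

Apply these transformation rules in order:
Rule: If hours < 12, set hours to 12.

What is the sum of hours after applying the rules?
239

Step 1: 2 records have hours < 12
Step 2: These records originally summed to 5
Step 3: After setting to minimum: 2 × 12 = 24
Step 4: Unaffected records sum: 215
Step 5: Final sum = 24 + 215 = 239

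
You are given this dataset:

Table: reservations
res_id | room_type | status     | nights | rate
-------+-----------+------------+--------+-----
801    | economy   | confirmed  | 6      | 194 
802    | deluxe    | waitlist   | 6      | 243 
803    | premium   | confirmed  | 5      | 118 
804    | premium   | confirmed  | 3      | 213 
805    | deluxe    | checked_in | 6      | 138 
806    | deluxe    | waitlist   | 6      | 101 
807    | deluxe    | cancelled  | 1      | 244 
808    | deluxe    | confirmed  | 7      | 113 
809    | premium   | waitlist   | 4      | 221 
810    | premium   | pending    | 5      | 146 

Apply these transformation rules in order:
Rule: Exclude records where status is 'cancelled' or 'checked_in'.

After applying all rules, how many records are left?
8

Step 1: Count records to exclude
  - 1 (cancelled) + 1 (checked_in) = 2 records
Step 2: Total records: 10
Step 3: Remaining = 10 - 2 = 8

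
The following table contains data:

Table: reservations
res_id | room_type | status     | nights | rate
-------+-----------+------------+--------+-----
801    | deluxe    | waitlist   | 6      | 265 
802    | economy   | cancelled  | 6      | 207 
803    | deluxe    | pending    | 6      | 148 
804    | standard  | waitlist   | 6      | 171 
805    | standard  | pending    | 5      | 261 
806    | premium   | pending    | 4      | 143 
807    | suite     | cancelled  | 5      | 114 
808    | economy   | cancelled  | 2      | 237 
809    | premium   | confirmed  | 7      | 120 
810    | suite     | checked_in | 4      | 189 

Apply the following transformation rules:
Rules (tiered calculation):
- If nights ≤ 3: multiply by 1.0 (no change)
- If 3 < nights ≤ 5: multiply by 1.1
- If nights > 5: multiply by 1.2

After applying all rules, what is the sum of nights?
59.0

Step 1: Tier 1 (nights ≤ 3): 1 records, sum = 2 × 1.0 = 2.0
Step 2: Tier 2 (3 < nights ≤ 5): 4 records, sum = 18 × 1.1 = 19.8
Step 3: Tier 3 (nights > 5): 5 records, sum = 31 × 1.2 = 37.2
Step 4: Final sum = 2.0 + 19.8 + 37.2 = 59.0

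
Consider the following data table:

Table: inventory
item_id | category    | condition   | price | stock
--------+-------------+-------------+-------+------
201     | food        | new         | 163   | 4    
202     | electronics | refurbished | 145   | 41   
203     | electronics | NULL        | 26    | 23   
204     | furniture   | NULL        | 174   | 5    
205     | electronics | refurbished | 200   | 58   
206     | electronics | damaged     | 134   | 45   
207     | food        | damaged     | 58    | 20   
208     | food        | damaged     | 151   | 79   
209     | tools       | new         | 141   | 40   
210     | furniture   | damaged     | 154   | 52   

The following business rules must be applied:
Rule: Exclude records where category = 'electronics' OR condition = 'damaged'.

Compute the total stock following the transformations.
49

Step 1: Find records where category = 'electronics' OR condition = 'damaged'
Step 2: 7 records match, summing to 318
Step 3: Original sum: 367
Step 4: Remaining sum = 367 - 318 = 49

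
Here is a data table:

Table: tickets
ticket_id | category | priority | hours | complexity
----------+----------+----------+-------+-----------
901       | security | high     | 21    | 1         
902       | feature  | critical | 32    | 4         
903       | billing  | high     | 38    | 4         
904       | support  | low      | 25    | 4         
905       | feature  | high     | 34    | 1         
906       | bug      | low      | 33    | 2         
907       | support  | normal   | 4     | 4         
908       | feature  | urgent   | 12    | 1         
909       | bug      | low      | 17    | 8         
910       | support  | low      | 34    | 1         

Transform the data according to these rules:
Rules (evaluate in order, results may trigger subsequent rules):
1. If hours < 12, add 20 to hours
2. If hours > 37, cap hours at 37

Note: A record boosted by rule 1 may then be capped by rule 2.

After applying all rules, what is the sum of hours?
269

Step 1: Apply rule 1 to records with hours < 12
  - 1 records get bonus of 20
  - Of these, 0 records then exceed 37 and get capped
Step 2: Apply rule 2 to records with hours > 37
  - 1 records (original) are capped
Step 3: Calculate final sum = 269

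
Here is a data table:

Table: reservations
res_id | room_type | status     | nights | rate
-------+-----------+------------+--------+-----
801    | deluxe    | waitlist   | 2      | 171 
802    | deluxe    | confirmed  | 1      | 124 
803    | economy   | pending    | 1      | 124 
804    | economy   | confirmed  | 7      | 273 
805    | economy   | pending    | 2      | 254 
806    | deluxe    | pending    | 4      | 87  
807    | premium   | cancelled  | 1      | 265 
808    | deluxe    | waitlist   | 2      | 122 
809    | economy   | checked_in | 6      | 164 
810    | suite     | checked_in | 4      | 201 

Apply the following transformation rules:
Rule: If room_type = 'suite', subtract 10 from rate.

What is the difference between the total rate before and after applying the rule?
10

Step 1: Original sum of rate = 1785
Step 2: 1 records have room_type = 'suite'
Step 3: Each affected record changes by -10
Step 4: Total change = 1 × -10 = -10
Step 5: New sum = 1785 + -10 = 1775
Step 6: Difference = |1775 - 1785| = 10
        (Sum decreased by 10)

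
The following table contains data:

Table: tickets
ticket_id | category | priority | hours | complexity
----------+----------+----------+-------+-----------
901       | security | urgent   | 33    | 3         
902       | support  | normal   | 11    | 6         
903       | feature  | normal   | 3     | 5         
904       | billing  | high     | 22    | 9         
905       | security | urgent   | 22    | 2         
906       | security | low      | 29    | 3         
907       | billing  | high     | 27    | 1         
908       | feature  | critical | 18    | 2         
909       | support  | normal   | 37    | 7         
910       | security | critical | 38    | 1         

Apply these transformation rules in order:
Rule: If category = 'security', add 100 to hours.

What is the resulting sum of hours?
640

Step 1: Count records where category = 'security': 4
Step 2: Total bonus added: 4 × 100 = 400
Step 3: Original sum of hours: 240
Step 4: Final sum = 240 + 400 = 640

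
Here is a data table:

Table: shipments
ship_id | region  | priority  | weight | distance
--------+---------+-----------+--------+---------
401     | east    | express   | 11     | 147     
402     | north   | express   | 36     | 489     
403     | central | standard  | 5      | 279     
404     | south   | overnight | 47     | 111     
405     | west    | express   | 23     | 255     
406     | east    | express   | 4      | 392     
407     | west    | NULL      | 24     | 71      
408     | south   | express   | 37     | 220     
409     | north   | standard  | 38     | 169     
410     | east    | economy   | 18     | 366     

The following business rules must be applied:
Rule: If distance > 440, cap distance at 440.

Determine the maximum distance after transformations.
440

Step 1: Original maximum distance = 489
Step 2: Apply cap at 440
Step 3: 1 records had distance > 440 and were capped
Step 4: Maximum after transformation = 440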